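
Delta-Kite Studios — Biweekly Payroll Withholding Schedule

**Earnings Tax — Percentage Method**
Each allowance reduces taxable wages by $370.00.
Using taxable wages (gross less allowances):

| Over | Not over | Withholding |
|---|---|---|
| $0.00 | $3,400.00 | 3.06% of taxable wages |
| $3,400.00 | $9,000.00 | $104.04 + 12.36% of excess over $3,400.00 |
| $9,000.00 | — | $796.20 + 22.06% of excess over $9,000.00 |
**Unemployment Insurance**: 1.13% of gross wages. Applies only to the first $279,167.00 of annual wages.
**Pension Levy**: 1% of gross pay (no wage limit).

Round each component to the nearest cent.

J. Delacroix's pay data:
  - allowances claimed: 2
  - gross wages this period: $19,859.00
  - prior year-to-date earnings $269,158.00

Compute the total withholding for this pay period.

Earnings Tax: taxable = $19,859.00 − 2×$370.00 = $19,119.00
  $796.20 + 22.06% × ($19,119.00 − $9,000.00) = $796.20 + 22.06% × $10,119.00 = $3,028.45
Unemployment Insurance: cap $279,167.00 − YTD $269,158.00 = $10,009.00 subject; 1.13% × $10,009.00 = $113.10
Pension Levy: 1% × $19,859.00 = $198.59
Total: $3,028.45 + $113.10 + $198.59 = $3,340.14

$3,340.14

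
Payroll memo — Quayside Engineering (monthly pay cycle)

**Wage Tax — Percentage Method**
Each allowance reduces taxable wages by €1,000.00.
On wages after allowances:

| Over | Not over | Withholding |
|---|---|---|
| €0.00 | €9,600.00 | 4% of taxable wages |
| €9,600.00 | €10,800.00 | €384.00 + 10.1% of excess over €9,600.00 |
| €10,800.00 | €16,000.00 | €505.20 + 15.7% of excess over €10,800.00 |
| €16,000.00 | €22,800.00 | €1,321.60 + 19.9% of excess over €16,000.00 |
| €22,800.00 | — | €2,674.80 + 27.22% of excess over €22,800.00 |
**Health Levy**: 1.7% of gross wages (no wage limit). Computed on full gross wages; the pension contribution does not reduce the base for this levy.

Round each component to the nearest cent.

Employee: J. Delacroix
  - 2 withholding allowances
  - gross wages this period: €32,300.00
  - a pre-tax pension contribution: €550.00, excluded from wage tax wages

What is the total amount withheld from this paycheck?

€5,115.69

Wage Tax: taxable = €32,300.00 − €550.00 − 2×€1,000.00 = €29,750.00
  €2,674.80 + 27.22% × (€29,750.00 − €22,800.00) = €2,674.80 + 27.22% × €6,950.00 = €4,566.59
Health Levy: 1.7% × €32,300.00 = €549.10
Total: €4,566.59 + €549.10 = €5,115.69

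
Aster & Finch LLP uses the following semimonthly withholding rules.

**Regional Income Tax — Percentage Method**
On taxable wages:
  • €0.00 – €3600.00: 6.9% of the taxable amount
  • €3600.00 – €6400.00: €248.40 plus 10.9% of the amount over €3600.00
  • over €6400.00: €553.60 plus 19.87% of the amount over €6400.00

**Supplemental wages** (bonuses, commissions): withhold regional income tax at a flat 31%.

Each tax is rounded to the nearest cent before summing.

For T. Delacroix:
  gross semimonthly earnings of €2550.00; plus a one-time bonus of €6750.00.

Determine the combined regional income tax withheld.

Regional Income Tax: taxable = €2550.00
  6.9% × €2550.00 = €175.95
Supplemental (31% flat on bonus): 31% × €6750.00 = €2092.50
Total regional income tax: €175.95 + €2092.50 = €2268.45

€2268.45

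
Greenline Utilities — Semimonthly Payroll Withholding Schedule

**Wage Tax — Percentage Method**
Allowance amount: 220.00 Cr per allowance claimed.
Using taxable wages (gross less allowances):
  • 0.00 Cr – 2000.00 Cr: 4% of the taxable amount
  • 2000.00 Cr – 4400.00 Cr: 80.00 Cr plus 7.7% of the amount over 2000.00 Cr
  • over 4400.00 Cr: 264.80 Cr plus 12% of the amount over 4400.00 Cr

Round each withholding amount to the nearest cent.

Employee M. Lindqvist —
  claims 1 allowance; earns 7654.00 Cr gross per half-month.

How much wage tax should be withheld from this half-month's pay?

628.88 Cr

Wage Tax: taxable = 7654.00 Cr − 1×220.00 Cr = 7434.00 Cr
  264.80 Cr + 12% × (7434.00 Cr − 4400.00 Cr) = 264.80 Cr + 12% × 3034.00 Cr = 628.88 Cr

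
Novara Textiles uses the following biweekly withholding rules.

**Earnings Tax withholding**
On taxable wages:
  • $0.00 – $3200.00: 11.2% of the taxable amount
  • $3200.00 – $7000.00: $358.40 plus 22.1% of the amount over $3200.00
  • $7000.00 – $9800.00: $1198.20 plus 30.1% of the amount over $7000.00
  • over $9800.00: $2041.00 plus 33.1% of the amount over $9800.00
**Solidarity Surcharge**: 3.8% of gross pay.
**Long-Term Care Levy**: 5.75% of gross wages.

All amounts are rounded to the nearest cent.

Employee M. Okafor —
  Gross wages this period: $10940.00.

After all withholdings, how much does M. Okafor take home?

Earnings Tax: taxable = $10940.00
  $2041.00 + 33.1% × ($10940.00 − $9800.00) = $2041.00 + 33.1% × $1140.00 = $2418.34
Solidarity Surcharge: 3.8% × $10940.00 = $415.72
Long-Term Care Levy: 5.75% × $10940.00 = $629.05
Total withheld: $2418.34 + $415.72 + $629.05 = $3463.11
Net pay: $10940.00 − $3463.11 = $7476.89

$7476.89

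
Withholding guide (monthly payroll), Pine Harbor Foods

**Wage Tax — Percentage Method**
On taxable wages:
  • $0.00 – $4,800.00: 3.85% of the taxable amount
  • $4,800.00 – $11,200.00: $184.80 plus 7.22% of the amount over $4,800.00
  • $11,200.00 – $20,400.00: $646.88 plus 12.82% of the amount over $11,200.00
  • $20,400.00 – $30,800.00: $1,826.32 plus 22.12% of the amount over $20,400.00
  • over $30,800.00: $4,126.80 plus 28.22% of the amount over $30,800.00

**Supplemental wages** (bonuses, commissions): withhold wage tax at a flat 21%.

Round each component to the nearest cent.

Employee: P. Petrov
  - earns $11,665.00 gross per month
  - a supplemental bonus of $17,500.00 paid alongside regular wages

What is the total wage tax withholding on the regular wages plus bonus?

Wage Tax: taxable = $11,665.00
  $646.88 + 12.82% × ($11,665.00 − $11,200.00) = $646.88 + 12.82% × $465.00 = $706.49
Supplemental (21% flat on bonus): 21% × $17,500.00 = $3,675.00
Total wage tax: $706.49 + $3,675.00 = $4,381.49

$4,381.49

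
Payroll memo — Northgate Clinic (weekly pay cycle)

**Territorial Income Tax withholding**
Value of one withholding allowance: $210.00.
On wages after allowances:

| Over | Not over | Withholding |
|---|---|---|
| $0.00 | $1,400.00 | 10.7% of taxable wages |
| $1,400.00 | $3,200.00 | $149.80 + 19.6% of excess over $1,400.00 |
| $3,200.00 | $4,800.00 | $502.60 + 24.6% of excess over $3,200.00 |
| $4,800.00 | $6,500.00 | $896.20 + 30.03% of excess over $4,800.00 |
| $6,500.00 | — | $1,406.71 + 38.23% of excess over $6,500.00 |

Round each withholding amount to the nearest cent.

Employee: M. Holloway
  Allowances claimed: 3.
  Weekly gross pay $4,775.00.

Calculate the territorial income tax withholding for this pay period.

Territorial Income Tax: taxable = $4,775.00 − 3×$210.00 = $4,145.00
  $502.60 + 24.6% × ($4,145.00 − $3,200.00) = $502.60 + 24.6% × $945.00 = $735.07

$735.07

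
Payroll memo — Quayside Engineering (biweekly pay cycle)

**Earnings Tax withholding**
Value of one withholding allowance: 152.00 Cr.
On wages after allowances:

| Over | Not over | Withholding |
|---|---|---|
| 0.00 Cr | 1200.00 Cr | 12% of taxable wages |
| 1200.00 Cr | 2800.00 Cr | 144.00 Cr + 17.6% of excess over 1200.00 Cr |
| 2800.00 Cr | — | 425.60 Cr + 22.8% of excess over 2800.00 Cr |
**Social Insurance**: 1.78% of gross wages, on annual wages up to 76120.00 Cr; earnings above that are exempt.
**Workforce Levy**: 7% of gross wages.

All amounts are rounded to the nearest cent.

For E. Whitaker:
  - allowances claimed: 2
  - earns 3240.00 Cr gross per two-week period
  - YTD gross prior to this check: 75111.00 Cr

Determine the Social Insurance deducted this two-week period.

17.96 Cr

Social Insurance: cap 76120.00 Cr − YTD 75111.00 Cr = 1009.00 Cr subject; 1.78% × 1009.00 Cr = 17.96 Cr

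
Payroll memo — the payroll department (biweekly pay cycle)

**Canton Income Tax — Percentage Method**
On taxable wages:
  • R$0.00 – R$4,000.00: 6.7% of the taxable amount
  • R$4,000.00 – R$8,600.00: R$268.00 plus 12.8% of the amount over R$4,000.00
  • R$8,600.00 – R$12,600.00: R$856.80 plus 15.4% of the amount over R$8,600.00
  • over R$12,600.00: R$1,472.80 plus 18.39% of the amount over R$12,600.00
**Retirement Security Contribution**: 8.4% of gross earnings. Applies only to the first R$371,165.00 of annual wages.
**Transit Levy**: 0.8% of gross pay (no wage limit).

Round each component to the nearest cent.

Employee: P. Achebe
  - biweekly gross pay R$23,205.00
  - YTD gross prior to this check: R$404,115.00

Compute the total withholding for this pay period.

R$3,608.70

Canton Income Tax: taxable = R$23,205.00
  R$1,472.80 + 18.39% × (R$23,205.00 − R$12,600.00) = R$1,472.80 + 18.39% × R$10,605.00 = R$3,423.06
Retirement Security Contribution: YTD R$404,115.00 ≥ cap R$371,165.00 → R$0.00
Transit Levy: 0.8% × R$23,205.00 = R$185.64
Total: R$3,423.06 + R$0.00 + R$185.64 = R$3,608.70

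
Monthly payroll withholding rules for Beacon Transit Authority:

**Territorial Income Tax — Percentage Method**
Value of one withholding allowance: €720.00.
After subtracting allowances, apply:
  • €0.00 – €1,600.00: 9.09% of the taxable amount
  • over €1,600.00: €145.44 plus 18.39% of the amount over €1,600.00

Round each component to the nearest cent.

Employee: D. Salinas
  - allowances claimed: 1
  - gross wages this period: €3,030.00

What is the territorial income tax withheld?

€276.01

Territorial Income Tax: taxable = €3,030.00 − 1×€720.00 = €2,310.00
  €145.44 + 18.39% × (€2,310.00 − €1,600.00) = €145.44 + 18.39% × €710.00 = €276.01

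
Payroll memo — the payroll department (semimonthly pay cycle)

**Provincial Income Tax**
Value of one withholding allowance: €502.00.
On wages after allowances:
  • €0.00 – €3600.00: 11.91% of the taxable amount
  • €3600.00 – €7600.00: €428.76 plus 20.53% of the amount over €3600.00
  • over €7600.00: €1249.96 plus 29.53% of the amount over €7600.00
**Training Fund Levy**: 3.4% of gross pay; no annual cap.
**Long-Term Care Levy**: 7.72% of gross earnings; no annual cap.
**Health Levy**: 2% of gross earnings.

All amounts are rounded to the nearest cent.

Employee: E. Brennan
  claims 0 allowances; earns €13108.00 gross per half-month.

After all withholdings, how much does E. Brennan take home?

€8511.76

Provincial Income Tax: taxable = €13108.00
  €1249.96 + 29.53% × (€13108.00 − €7600.00) = €1249.96 + 29.53% × €5508.00 = €2876.47
Training Fund Levy: 3.4% × €13108.00 = €445.67
Long-Term Care Levy: 7.72% × €13108.00 = €1011.94
Health Levy: 2% × €13108.00 = €262.16
Total withheld: €2876.47 + €445.67 + €1011.94 + €262.16 = €4596.24
Net pay: €13108.00 − €4596.24 = €8511.76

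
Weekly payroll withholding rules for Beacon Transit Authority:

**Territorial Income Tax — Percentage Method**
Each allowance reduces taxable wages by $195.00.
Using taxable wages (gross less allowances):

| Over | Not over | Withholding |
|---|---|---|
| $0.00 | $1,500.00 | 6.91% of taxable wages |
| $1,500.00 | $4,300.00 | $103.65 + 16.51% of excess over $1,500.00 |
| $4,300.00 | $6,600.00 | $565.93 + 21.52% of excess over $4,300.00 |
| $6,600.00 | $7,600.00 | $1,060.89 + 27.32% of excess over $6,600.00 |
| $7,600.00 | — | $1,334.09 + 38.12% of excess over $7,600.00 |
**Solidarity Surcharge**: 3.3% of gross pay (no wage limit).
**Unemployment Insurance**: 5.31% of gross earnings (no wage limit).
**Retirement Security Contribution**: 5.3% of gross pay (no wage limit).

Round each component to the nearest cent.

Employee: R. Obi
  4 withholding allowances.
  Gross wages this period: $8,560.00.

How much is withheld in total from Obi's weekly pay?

$2,593.41

Territorial Income Tax: taxable = $8,560.00 − 4×$195.00 = $7,780.00
  $1,334.09 + 38.12% × ($7,780.00 − $7,600.00) = $1,334.09 + 38.12% × $180.00 = $1,402.71
Solidarity Surcharge: 3.3% × $8,560.00 = $282.48
Unemployment Insurance: 5.31% × $8,560.00 = $454.54
Retirement Security Contribution: 5.3% × $8,560.00 = $453.68
Total: $1,402.71 + $282.48 + $454.54 + $453.68 = $2,593.41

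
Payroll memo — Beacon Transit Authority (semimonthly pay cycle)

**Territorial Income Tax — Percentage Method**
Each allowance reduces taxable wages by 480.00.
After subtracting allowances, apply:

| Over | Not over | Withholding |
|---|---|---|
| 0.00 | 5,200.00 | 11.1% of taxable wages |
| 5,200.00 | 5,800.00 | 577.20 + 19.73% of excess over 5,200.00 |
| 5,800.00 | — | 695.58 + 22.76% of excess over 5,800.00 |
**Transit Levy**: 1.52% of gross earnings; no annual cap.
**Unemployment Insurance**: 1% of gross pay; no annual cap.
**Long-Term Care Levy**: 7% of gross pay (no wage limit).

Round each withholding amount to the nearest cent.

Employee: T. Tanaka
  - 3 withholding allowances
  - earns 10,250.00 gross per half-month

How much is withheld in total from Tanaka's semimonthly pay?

2,356.46

Territorial Income Tax: taxable = 10,250.00 − 3×480.00 = 8,810.00
  695.58 + 22.76% × (8,810.00 − 5,800.00) = 695.58 + 22.76% × 3,010.00 = 1,380.66
Transit Levy: 1.52% × 10,250.00 = 155.80
Unemployment Insurance: 1% × 10,250.00 = 102.50
Long-Term Care Levy: 7% × 10,250.00 = 717.50
Total: 1,380.66 + 155.80 + 102.50 + 717.50 = 2,356.46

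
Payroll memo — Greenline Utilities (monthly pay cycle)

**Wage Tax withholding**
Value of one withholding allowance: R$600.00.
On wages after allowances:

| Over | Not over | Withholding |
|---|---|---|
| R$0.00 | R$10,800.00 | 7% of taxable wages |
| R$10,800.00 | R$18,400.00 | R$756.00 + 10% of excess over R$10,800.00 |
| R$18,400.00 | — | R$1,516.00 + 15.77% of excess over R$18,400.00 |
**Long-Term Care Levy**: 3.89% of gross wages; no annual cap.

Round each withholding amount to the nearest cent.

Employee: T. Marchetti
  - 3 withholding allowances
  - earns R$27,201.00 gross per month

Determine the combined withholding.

Wage Tax: taxable = R$27,201.00 − 3×R$600.00 = R$25,401.00
  R$1,516.00 + 15.77% × (R$25,401.00 − R$18,400.00) = R$1,516.00 + 15.77% × R$7,001.00 = R$2,620.06
Long-Term Care Levy: 3.89% × R$27,201.00 = R$1,058.12
Total: R$2,620.06 + R$1,058.12 = R$3,678.18

R$3,678.18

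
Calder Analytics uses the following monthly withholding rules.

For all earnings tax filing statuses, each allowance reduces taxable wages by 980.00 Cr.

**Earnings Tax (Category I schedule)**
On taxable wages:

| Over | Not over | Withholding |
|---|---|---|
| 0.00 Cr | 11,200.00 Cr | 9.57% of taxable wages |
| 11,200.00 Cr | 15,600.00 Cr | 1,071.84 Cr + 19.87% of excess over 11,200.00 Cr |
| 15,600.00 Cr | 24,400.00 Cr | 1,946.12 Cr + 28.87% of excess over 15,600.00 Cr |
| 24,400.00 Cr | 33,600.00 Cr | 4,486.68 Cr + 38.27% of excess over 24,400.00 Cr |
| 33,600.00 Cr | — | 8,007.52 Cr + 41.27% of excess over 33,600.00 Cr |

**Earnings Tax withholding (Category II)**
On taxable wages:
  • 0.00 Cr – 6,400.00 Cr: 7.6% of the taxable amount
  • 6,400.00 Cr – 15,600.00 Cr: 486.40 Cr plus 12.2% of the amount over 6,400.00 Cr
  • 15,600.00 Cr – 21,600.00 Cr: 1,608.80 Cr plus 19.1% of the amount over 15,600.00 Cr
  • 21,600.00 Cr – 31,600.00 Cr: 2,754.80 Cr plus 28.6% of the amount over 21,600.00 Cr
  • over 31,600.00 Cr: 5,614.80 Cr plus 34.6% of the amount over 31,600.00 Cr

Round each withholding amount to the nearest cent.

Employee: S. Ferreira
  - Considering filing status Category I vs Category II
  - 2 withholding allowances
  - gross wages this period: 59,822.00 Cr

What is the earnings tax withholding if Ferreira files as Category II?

Earnings Tax (Category II): taxable = 59,822.00 Cr − 2×980.00 Cr = 57,862.00 Cr
  5,614.80 Cr + 34.6% × (57,862.00 Cr − 31,600.00 Cr) = 5,614.80 Cr + 34.6% × 26,262.00 Cr = 14,701.45 Cr

14,701.45 Cr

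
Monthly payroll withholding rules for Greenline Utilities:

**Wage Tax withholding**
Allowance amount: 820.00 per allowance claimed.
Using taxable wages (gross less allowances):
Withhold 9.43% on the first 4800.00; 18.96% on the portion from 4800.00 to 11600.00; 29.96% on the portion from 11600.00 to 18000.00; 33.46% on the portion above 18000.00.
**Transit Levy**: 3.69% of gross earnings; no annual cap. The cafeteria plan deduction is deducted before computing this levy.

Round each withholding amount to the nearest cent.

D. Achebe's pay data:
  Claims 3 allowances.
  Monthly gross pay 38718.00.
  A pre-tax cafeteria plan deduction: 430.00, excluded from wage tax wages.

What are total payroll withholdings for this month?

11037.44

Wage Tax: taxable = 38718.00 − 430.00 − 3×820.00 = 35828.00
  3659.36 + 33.46% × (35828.00 − 18000.00) = 3659.36 + 33.46% × 17828.00 = 9624.61
Transit Levy: 3.69% × 38288.00 = 1412.83
Total: 9624.61 + 1412.83 = 11037.44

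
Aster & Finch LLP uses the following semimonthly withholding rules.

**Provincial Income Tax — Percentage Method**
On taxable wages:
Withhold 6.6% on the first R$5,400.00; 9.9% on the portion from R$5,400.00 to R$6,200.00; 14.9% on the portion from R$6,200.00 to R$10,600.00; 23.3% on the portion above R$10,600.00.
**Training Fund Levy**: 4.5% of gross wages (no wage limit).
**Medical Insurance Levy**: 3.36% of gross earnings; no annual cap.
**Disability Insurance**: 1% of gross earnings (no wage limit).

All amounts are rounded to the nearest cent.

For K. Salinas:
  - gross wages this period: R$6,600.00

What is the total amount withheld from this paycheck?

Provincial Income Tax: taxable = R$6,600.00
  R$435.60 + 14.9% × (R$6,600.00 − R$6,200.00) = R$435.60 + 14.9% × R$400.00 = R$495.20
Training Fund Levy: 4.5% × R$6,600.00 = R$297.00
Medical Insurance Levy: 3.36% × R$6,600.00 = R$221.76
Disability Insurance: 1% × R$6,600.00 = R$66.00
Total: R$495.20 + R$297.00 + R$221.76 + R$66.00 = R$1,079.96

R$1,079.96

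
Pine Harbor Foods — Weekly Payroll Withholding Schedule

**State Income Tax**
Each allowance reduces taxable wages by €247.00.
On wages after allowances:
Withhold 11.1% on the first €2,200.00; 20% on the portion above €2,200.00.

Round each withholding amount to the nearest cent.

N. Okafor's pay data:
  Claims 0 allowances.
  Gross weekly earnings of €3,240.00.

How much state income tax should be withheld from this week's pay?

State Income Tax: taxable = €3,240.00
  €244.20 + 20% × (€3,240.00 − €2,200.00) = €244.20 + 20% × €1,040.00 = €452.20

€452.20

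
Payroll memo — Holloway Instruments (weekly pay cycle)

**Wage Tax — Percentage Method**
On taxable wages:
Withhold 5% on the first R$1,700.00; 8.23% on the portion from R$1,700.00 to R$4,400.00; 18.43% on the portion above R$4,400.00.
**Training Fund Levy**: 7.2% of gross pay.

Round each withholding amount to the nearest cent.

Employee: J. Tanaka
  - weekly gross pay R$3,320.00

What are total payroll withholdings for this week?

Wage Tax: taxable = R$3,320.00
  R$85.00 + 8.23% × (R$3,320.00 − R$1,700.00) = R$85.00 + 8.23% × R$1,620.00 = R$218.33
Training Fund Levy: 7.2% × R$3,320.00 = R$239.04
Total: R$218.33 + R$239.04 = R$457.37

R$457.37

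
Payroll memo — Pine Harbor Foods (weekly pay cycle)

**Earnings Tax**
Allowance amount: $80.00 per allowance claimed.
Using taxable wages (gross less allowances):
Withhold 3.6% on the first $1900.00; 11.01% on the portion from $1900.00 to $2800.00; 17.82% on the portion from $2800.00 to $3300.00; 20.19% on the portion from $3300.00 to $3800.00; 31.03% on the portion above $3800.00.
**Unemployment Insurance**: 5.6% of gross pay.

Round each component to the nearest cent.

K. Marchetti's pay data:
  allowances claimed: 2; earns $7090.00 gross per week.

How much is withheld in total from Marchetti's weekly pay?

$1725.82

Earnings Tax: taxable = $7090.00 − 2×$80.00 = $6930.00
  $357.54 + 31.03% × ($6930.00 − $3800.00) = $357.54 + 31.03% × $3130.00 = $1328.78
Unemployment Insurance: 5.6% × $7090.00 = $397.04
Total: $1328.78 + $397.04 = $1725.82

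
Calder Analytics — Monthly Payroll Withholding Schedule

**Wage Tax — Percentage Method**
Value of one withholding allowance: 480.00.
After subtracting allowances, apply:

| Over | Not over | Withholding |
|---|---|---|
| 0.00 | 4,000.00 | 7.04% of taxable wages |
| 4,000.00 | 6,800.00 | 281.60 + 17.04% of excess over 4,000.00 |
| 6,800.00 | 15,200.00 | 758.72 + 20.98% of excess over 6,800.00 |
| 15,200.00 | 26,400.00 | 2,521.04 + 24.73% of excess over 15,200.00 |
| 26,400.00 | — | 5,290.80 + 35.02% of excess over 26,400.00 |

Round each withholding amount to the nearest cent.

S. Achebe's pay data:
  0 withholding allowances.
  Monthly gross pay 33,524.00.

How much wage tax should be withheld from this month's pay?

Wage Tax: taxable = 33,524.00
  5,290.80 + 35.02% × (33,524.00 − 26,400.00) = 5,290.80 + 35.02% × 7,124.00 = 7,785.62

7,785.62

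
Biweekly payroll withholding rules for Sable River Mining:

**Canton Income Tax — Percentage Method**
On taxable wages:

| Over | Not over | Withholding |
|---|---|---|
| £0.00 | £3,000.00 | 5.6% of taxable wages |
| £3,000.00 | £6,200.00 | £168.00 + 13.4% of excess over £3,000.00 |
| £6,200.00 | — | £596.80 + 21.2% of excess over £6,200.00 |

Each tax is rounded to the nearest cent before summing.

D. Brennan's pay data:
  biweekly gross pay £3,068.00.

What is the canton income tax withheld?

Canton Income Tax: taxable = £3,068.00
  £168.00 + 13.4% × (£3,068.00 − £3,000.00) = £168.00 + 13.4% × £68.00 = £177.11

£177.11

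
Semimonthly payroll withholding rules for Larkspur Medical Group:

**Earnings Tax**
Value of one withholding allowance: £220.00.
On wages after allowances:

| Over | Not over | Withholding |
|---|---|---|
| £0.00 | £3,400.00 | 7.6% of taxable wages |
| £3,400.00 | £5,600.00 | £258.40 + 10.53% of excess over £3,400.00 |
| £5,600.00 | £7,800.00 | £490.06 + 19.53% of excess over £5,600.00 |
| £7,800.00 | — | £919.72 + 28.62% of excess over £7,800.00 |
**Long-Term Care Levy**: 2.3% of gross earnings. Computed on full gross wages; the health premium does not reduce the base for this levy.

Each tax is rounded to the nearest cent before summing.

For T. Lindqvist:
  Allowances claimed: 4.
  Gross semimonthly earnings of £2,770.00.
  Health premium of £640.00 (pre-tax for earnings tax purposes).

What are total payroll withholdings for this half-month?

£158.71

Earnings Tax: taxable = £2,770.00 − £640.00 − 4×£220.00 = £1,250.00
  7.6% × £1,250.00 = £95.00
Long-Term Care Levy: 2.3% × £2,770.00 = £63.71
Total: £95.00 + £63.71 = £158.71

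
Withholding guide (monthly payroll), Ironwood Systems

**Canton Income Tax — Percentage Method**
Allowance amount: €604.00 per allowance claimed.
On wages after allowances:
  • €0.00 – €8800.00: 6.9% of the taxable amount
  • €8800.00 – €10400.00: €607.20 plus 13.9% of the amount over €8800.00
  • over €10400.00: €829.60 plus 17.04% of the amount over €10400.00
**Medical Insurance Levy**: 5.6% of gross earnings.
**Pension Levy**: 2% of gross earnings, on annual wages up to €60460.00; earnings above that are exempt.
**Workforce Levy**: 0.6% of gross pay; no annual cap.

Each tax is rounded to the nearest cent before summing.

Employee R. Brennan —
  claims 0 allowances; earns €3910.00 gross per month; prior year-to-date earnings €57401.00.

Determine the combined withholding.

Canton Income Tax: taxable = €3910.00
  6.9% × €3910.00 = €269.79
Medical Insurance Levy: 5.6% × €3910.00 = €218.96
Pension Levy: cap €60460.00 − YTD €57401.00 = €3059.00 subject; 2% × €3059.00 = €61.18
Workforce Levy: 0.6% × €3910.00 = €23.46
Total: €269.79 + €218.96 + €61.18 + €23.46 = €573.39

€573.39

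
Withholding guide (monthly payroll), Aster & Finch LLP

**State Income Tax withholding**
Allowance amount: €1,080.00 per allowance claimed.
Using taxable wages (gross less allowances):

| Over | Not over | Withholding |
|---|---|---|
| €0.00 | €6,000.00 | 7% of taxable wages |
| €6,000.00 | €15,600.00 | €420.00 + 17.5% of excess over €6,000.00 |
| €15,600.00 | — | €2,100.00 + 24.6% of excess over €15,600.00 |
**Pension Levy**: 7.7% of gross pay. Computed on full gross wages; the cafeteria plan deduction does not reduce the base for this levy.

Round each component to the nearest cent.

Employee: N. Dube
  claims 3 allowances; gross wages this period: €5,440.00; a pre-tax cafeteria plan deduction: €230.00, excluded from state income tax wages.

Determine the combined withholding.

€556.78

State Income Tax: taxable = €5,440.00 − €230.00 − 3×€1,080.00 = €1,970.00
  7% × €1,970.00 = €137.90
Pension Levy: 7.7% × €5,440.00 = €418.88
Total: €137.90 + €418.88 = €556.78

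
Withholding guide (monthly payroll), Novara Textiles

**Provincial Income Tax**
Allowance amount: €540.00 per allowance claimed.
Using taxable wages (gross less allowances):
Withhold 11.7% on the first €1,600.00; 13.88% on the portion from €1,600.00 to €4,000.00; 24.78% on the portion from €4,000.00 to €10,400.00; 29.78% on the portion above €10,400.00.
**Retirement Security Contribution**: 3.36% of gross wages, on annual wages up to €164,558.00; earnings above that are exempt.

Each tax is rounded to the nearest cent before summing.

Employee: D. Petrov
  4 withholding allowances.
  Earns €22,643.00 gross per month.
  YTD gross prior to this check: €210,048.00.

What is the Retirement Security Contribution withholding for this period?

Retirement Security Contribution: YTD €210,048.00 ≥ cap €164,558.00 → €0.00

€0.00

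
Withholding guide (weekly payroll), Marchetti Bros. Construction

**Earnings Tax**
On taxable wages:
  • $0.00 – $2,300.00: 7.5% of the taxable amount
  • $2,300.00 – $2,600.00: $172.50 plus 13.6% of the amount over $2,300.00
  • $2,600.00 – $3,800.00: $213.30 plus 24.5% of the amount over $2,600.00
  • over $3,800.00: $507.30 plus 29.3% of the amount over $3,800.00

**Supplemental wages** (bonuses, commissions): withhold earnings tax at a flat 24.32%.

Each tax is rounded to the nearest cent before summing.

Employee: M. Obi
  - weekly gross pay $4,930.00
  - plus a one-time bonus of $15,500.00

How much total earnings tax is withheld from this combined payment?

$4,607.99

Earnings Tax: taxable = $4,930.00
  $507.30 + 29.3% × ($4,930.00 − $3,800.00) = $507.30 + 29.3% × $1,130.00 = $838.39
Supplemental (24.32% flat on bonus): 24.32% × $15,500.00 = $3,769.60
Total earnings tax: $838.39 + $3,769.60 = $4,607.99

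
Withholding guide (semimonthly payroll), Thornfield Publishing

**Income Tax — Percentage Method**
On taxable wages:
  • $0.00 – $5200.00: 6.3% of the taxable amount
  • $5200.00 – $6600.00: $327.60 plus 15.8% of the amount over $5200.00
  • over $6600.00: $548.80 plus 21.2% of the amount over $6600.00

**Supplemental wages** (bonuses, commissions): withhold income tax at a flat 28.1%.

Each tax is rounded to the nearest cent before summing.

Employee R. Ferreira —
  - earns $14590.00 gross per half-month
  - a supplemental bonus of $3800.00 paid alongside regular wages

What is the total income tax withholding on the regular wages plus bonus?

$3310.48

Income Tax: taxable = $14590.00
  $548.80 + 21.2% × ($14590.00 − $6600.00) = $548.80 + 21.2% × $7990.00 = $2242.68
Supplemental (28.1% flat on bonus): 28.1% × $3800.00 = $1067.80
Total income tax: $2242.68 + $1067.80 = $3310.48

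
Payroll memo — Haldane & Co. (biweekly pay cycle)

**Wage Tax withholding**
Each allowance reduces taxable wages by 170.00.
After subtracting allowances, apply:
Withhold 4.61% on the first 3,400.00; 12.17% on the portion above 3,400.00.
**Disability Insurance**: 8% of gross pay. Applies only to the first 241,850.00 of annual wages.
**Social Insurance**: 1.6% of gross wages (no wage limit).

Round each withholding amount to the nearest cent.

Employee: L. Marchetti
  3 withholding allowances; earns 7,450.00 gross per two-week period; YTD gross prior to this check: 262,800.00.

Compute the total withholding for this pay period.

Wage Tax: taxable = 7,450.00 − 3×170.00 = 6,940.00
  156.74 + 12.17% × (6,940.00 − 3,400.00) = 156.74 + 12.17% × 3,540.00 = 587.56
Disability Insurance: YTD 262,800.00 ≥ cap 241,850.00 → 0.00
Social Insurance: 1.6% × 7,450.00 = 119.20
Total: 587.56 + 0.00 + 119.20 = 706.76

706.76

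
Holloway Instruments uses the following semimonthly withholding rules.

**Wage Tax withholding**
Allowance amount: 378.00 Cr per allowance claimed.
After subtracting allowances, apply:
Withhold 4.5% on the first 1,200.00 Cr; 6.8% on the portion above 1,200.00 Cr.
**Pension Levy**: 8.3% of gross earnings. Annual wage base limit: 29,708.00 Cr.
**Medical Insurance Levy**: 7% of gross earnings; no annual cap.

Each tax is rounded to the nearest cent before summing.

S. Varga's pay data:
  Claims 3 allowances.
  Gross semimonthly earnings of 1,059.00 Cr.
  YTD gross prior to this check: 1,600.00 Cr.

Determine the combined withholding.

Wage Tax: taxable = 1,059.00 Cr − 3×378.00 Cr = -75.00 Cr
  Taxable ≤ 0 → 0.00 Cr
Pension Levy: 8.3% × 1,059.00 Cr = 87.90 Cr
Medical Insurance Levy: 7% × 1,059.00 Cr = 74.13 Cr
Total: 0.00 Cr + 87.90 Cr + 74.13 Cr = 162.03 Cr

162.03 Cr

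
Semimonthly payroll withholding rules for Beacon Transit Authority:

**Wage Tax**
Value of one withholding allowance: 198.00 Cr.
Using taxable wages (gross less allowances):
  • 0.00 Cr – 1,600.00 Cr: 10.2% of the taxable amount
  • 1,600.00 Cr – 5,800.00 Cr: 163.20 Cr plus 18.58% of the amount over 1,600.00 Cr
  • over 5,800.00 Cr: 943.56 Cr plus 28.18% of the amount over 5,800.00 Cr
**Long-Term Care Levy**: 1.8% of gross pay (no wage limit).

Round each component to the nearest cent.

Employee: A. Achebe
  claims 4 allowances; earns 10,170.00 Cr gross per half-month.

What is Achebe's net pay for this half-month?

Wage Tax: taxable = 10,170.00 Cr − 4×198.00 Cr = 9,378.00 Cr
  943.56 Cr + 28.18% × (9,378.00 Cr − 5,800.00 Cr) = 943.56 Cr + 28.18% × 3,578.00 Cr = 1,951.84 Cr
Long-Term Care Levy: 1.8% × 10,170.00 Cr = 183.06 Cr
Total withheld: 1,951.84 Cr + 183.06 Cr = 2,134.90 Cr
Net pay: 10,170.00 Cr − 2,134.90 Cr = 8,035.10 Cr

8,035.10 Cr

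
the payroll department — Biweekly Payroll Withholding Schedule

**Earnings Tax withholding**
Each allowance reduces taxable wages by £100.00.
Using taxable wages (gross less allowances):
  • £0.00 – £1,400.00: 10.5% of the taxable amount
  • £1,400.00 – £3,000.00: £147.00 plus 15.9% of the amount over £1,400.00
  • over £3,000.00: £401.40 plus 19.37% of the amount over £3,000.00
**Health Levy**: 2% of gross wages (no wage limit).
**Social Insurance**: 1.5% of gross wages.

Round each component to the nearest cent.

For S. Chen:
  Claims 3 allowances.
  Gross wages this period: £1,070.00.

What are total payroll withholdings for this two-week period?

£118.30

Earnings Tax: taxable = £1,070.00 − 3×£100.00 = £770.00
  10.5% × £770.00 = £80.85
Health Levy: 2% × £1,070.00 = £21.40
Social Insurance: 1.5% × £1,070.00 = £16.05
Total: £80.85 + £21.40 + £16.05 = £118.30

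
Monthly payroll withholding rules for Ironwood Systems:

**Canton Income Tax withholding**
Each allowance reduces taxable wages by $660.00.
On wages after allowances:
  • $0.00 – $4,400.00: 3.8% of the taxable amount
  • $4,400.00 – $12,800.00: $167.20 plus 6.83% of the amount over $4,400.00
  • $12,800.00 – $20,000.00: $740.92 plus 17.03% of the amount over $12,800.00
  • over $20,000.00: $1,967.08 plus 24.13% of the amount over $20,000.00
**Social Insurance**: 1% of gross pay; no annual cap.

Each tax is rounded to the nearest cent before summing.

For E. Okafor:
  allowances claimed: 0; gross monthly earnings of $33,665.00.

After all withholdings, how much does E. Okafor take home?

$28,063.91

Canton Income Tax: taxable = $33,665.00
  $1,967.08 + 24.13% × ($33,665.00 − $20,000.00) = $1,967.08 + 24.13% × $13,665.00 = $5,264.44
Social Insurance: 1% × $33,665.00 = $336.65
Total withheld: $5,264.44 + $336.65 = $5,601.09
Net pay: $33,665.00 − $5,601.09 = $28,063.91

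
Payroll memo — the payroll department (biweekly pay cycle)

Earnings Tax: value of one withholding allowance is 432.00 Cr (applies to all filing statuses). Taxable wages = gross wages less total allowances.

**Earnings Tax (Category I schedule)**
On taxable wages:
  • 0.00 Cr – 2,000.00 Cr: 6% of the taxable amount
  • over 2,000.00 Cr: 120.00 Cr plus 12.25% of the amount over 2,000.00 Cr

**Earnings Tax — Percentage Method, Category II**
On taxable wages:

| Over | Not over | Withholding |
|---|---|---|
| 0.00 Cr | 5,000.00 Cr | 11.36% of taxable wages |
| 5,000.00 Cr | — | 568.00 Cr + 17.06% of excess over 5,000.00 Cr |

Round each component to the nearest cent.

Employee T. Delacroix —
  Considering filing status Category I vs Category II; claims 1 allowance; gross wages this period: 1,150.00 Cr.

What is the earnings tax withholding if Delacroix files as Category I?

Earnings Tax (Category I): taxable = 1,150.00 Cr − 1×432.00 Cr = 718.00 Cr
  6% × 718.00 Cr = 43.08 Cr

43.08 Cr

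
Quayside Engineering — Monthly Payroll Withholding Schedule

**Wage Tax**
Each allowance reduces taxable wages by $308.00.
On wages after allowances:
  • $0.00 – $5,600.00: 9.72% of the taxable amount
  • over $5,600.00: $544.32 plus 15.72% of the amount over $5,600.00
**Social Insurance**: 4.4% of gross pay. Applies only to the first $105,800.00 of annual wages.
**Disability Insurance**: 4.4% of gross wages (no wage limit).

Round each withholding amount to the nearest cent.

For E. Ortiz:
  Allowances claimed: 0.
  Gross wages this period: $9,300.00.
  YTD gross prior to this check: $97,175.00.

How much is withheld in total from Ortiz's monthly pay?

Wage Tax: taxable = $9,300.00
  $544.32 + 15.72% × ($9,300.00 − $5,600.00) = $544.32 + 15.72% × $3,700.00 = $1,125.96
Social Insurance: cap $105,800.00 − YTD $97,175.00 = $8,625.00 subject; 4.4% × $8,625.00 = $379.50
Disability Insurance: 4.4% × $9,300.00 = $409.20
Total: $1,125.96 + $379.50 + $409.20 = $1,914.66

$1,914.66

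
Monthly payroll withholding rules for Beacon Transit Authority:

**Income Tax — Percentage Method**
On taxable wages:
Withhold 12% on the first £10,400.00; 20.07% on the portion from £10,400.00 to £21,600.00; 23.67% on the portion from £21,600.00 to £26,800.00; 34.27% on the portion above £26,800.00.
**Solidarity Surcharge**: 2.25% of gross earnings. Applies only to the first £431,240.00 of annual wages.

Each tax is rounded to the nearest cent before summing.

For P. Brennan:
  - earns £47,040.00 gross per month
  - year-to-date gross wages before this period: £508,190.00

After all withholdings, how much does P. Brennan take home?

Income Tax: taxable = £47,040.00
  £4,726.68 + 34.27% × (£47,040.00 − £26,800.00) = £4,726.68 + 34.27% × £20,240.00 = £11,662.93
Solidarity Surcharge: YTD £508,190.00 ≥ cap £431,240.00 → £0.00
Total withheld: £11,662.93 + £0.00 = £11,662.93
Net pay: £47,040.00 − £11,662.93 = £35,377.07

£35,377.07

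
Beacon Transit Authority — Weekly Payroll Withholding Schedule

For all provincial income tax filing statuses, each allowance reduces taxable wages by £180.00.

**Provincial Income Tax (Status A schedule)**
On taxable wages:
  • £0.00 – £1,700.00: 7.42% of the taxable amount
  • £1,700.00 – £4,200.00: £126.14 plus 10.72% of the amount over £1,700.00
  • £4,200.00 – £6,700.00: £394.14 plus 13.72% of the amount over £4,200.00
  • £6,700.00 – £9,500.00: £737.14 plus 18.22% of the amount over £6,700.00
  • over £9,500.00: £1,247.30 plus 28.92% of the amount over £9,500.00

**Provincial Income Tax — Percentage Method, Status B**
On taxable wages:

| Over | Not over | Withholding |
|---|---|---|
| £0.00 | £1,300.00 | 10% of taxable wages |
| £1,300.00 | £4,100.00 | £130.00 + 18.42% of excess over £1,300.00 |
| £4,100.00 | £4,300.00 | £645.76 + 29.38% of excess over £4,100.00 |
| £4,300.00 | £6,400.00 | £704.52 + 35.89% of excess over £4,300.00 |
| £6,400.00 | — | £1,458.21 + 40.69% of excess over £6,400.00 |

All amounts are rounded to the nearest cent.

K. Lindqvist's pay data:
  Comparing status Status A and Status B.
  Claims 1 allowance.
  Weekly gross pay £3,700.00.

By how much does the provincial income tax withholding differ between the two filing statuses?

£217.68

Provincial Income Tax (Status A): taxable = £3,700.00 − 1×£180.00 = £3,520.00
  £126.14 + 10.72% × (£3,520.00 − £1,700.00) = £126.14 + 10.72% × £1,820.00 = £321.24
Provincial Income Tax (Status B): taxable = £3,700.00 − 1×£180.00 = £3,520.00
  £130.00 + 18.42% × (£3,520.00 − £1,300.00) = £130.00 + 18.42% × £2,220.00 = £538.92
Difference: |£321.24 − £538.92| = £217.68 (higher under Status B)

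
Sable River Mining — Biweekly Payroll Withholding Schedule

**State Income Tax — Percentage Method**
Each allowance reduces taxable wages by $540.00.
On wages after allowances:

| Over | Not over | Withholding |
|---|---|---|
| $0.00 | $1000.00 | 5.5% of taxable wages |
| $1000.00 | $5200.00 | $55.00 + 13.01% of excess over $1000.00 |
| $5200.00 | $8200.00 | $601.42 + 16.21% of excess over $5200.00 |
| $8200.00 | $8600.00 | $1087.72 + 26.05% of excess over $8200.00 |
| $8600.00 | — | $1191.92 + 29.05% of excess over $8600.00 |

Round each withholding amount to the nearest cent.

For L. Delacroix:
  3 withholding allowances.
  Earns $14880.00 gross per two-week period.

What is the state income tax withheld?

State Income Tax: taxable = $14880.00 − 3×$540.00 = $13260.00
  $1191.92 + 29.05% × ($13260.00 − $8600.00) = $1191.92 + 29.05% × $4660.00 = $2545.65

$2545.65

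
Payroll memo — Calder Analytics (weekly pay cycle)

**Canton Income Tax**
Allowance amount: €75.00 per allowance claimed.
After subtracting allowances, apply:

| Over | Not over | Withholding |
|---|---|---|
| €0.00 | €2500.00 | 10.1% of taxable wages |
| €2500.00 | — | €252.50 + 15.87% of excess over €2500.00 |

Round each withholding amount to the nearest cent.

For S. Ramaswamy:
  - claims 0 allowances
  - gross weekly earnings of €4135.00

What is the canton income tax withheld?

€511.97

Canton Income Tax: taxable = €4135.00
  €252.50 + 15.87% × (€4135.00 − €2500.00) = €252.50 + 15.87% × €1635.00 = €511.97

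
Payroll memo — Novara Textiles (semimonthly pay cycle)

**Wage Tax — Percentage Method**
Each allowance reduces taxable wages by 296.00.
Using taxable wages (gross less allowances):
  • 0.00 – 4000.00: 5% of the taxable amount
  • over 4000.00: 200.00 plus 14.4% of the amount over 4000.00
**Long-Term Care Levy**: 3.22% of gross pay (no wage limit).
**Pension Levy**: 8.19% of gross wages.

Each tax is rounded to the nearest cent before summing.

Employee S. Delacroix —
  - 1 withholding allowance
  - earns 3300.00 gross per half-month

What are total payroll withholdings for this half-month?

Wage Tax: taxable = 3300.00 − 1×296.00 = 3004.00
  5% × 3004.00 = 150.20
Long-Term Care Levy: 3.22% × 3300.00 = 106.26
Pension Levy: 8.19% × 3300.00 = 270.27
Total: 150.20 + 106.26 + 270.27 = 526.73

526.73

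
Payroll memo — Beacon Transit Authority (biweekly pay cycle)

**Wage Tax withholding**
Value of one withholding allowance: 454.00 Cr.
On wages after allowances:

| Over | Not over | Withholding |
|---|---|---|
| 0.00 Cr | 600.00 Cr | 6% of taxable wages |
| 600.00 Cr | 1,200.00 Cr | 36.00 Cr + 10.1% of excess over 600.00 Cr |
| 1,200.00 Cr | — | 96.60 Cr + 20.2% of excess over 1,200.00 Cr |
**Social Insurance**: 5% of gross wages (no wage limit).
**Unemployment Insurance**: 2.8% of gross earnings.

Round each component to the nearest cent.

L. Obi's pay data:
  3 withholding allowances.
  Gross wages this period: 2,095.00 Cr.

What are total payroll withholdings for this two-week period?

212.84 Cr

Wage Tax: taxable = 2,095.00 Cr − 3×454.00 Cr = 733.00 Cr
  36.00 Cr + 10.1% × (733.00 Cr − 600.00 Cr) = 36.00 Cr + 10.1% × 133.00 Cr = 49.43 Cr
Social Insurance: 5% × 2,095.00 Cr = 104.75 Cr
Unemployment Insurance: 2.8% × 2,095.00 Cr = 58.66 Cr
Total: 49.43 Cr + 104.75 Cr + 58.66 Cr = 212.84 Cr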